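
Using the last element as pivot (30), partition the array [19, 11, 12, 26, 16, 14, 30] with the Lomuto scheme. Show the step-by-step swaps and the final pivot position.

Lomuto partition with pivot = 30:

Initial array: [19, 11, 12, 26, 16, 14, 30]

arr[0]=19 <= 30: swap with position 0, array becomes [19, 11, 12, 26, 16, 14, 30]
arr[1]=11 <= 30: swap with position 1, array becomes [19, 11, 12, 26, 16, 14, 30]
arr[2]=12 <= 30: swap with position 2, array becomes [19, 11, 12, 26, 16, 14, 30]
arr[3]=26 <= 30: swap with position 3, array becomes [19, 11, 12, 26, 16, 14, 30]
arr[4]=16 <= 30: swap with position 4, array becomes [19, 11, 12, 26, 16, 14, 30]
arr[5]=14 <= 30: swap with position 5, array becomes [19, 11, 12, 26, 16, 14, 30]

Place pivot at position 6: [19, 11, 12, 26, 16, 14, 30]
Pivot position: 6

After partitioning with pivot 30, the array becomes [19, 11, 12, 26, 16, 14, 30]. The pivot is placed at index 6. All elements to the left of the pivot are <= 30, and all elements to the right are > 30.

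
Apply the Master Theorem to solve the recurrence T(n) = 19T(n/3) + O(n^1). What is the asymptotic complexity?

Master Theorem for T(n) = 19T(n/3) + O(n^1):

a = 19, b = 3, c = 1
log_b(a) = log_3(19) = 2.6801

Case 1: c = 1 < log_3(19) = 2.6801
T(n) = O(n^(log_3 19))

For T(n) = 19T(n/3) + O(n^1): log_3(19) = 2.6801. This is Case 1 of the Master Theorem (c < log_b(a), work dominated by leaves), giving O(n^(log_3 19)).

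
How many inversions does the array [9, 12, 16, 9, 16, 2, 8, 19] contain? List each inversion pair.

Finding inversions in [9, 12, 16, 9, 16, 2, 8, 19]:

(0, 5): arr[0]=9 > arr[5]=2
(0, 6): arr[0]=9 > arr[6]=8
(1, 3): arr[1]=12 > arr[3]=9
(1, 5): arr[1]=12 > arr[5]=2
(1, 6): arr[1]=12 > arr[6]=8
(2, 3): arr[2]=16 > arr[3]=9
(2, 5): arr[2]=16 > arr[5]=2
(2, 6): arr[2]=16 > arr[6]=8
(3, 5): arr[3]=9 > arr[5]=2
(3, 6): arr[3]=9 > arr[6]=8
(4, 5): arr[4]=16 > arr[5]=2
(4, 6): arr[4]=16 > arr[6]=8

Total inversions: 12

The array has 12 inversion(s): (0,5), (0,6), (1,3), (1,5), (1,6), (2,3), (2,5), (2,6), (3,5), (3,6), (4,5), (4,6). Each pair (i,j) satisfies i < j and arr[i] > arr[j].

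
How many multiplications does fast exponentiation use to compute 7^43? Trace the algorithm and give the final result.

Computing 7^43 by squaring (build up from 7^1; each line after the first costs one multiplication):

7^1 = 7
7^2 = (7^1)^2 = 7^2 = 49
7^4 = (7^2)^2 = 49^2 = 2401
7^5 = 7 * 7^4 = 7 * 2401 = 16807
7^10 = (7^5)^2 = 16807^2 = 282475249
7^20 = (7^10)^2 = 282475249^2 = 79792266297612001
7^21 = 7 * 7^20 = 7 * 79792266297612001 = 558545864083284007
7^42 = (7^21)^2 = 558545864083284007^2 = 311973482284542371301330321821976049
7^43 = 7 * 7^42 = 7 * 311973482284542371301330321821976049 = 2183814375991796599109312252753832343

Result: 2183814375991796599109312252753832343
Multiplications needed: 8 (8 lines after 7^1)

7^43 = 2183814375991796599109312252753832343. Using exponentiation by squaring, this requires 8 multiplications. The key idea: if the exponent is even, square the half-power; if odd, multiply by the base once.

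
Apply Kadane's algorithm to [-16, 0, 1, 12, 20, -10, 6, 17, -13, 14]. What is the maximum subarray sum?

Using Kadane's algorithm on [-16, 0, 1, 12, 20, -10, 6, 17, -13, 14]:

Scanning through the array:
Position 1 (value 0): max_ending_here = 0, max_so_far = 0
Position 2 (value 1): max_ending_here = 1, max_so_far = 1
Position 3 (value 12): max_ending_here = 13, max_so_far = 13
Position 4 (value 20): max_ending_here = 33, max_so_far = 33
Position 5 (value -10): max_ending_here = 23, max_so_far = 33
Position 6 (value 6): max_ending_here = 29, max_so_far = 33
Position 7 (value 17): max_ending_here = 46, max_so_far = 46
Position 8 (value -13): max_ending_here = 33, max_so_far = 46
Position 9 (value 14): max_ending_here = 47, max_so_far = 47

Maximum subarray: [0, 1, 12, 20, -10, 6, 17, -13, 14]
Maximum sum: 47

The maximum subarray is [0, 1, 12, 20, -10, 6, 17, -13, 14] with sum 47. This subarray runs from index 1 to index 9.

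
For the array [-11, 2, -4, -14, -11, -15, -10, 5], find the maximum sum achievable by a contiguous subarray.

Using Kadane's algorithm on [-11, 2, -4, -14, -11, -15, -10, 5]:

Scanning through the array:
Position 1 (value 2): max_ending_here = 2, max_so_far = 2
Position 2 (value -4): max_ending_here = -2, max_so_far = 2
Position 3 (value -14): max_ending_here = -14, max_so_far = 2
Position 4 (value -11): max_ending_here = -11, max_so_far = 2
Position 5 (value -15): max_ending_here = -15, max_so_far = 2
Position 6 (value -10): max_ending_here = -10, max_so_far = 2
Position 7 (value 5): max_ending_here = 5, max_so_far = 5

Maximum subarray: [5]
Maximum sum: 5

The maximum subarray is [5] with sum 5. This subarray runs from index 7 to index 7.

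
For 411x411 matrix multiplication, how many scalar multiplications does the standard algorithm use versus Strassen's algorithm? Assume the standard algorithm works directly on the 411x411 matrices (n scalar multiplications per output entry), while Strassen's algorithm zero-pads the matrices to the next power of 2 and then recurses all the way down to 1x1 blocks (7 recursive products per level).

Matrix multiplication for 411x411 matrices:

Strassen's algorithm requires power-of-2 dimensions. Pad 411x411 to 512x512 (next power of 2).

Standard algorithm: 411^3 = 69426531 multiplications
Strassen's algorithm: 7^(log2(512)) = 7^9 = 40353607 multiplications
Savings: 69426531 - 40353607 = 29072924 multiplications

Standard: 69426531 multiplications (411^3). Strassen: 40353607 multiplications (7^9, after padding to 512x512). Strassen reduces 8 recursive multiplications to 7 at each level.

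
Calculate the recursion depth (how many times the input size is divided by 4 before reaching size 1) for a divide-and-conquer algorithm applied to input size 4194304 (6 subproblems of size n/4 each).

For divide and conquer with division factor 4:

Problem sizes at each level:
Level 0: 4194304
Level 1: 1048576
Level 2: 262144
Level 3: 65536
Level 4: 16384
Level 5: 4096
Level 6: 1024
Level 7: 256
Level 8: 64
Level 9: 16
Level 10: 4
Level 11: 1

The root is level 0 and the size-1 base case is level 11 (the tree spans levels 0 through 11, i.e. 12 levels counting the root), so the depth is the number of divisions: log_4(4194304) = 11

The recursion tree depth is log_4(4194304) = 11. At each level, the problem size is divided by 4, so it takes 11 divisions to reduce to a base case of size 1. The algorithm makes 6 recursive calls at each level.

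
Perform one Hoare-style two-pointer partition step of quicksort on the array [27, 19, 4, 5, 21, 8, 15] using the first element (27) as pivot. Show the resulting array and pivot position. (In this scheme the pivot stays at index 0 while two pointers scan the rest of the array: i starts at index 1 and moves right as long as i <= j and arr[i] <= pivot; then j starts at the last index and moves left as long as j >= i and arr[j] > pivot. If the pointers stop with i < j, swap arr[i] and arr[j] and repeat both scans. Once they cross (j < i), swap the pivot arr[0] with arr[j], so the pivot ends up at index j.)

Hoare-style two-pointer partition with pivot = 27:

Initial array: [27, 19, 4, 5, 21, 8, 15]

Pointers start at i = 1, j = 6.
i ends at 7, j ends at 6: the pointers have crossed (j < i), so scanning stops.

Swap pivot arr[0] with arr[6] to place pivot at position 6: [15, 19, 4, 5, 21, 8, 27]
Pivot position: 6

After partitioning with pivot 27, the array becomes [15, 19, 4, 5, 21, 8, 27]. The pivot is placed at index 6. All elements to the left of the pivot are <= 27, and all elements to the right are > 27.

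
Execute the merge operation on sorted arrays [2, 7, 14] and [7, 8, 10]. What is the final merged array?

Merging process:

Compare 2 vs 7: take 2 from left. Merged: [2]
Compare 7 vs 7: take 7 from left. Merged: [2, 7]
Compare 14 vs 7: take 7 from right. Merged: [2, 7, 7]
Compare 14 vs 8: take 8 from right. Merged: [2, 7, 7, 8]
Compare 14 vs 10: take 10 from right. Merged: [2, 7, 7, 8, 10]
Append remaining from left: [14]. Merged: [2, 7, 7, 8, 10, 14]

Final merged array: [2, 7, 7, 8, 10, 14]
Total comparisons: 5

The merged array is [2, 7, 7, 8, 10, 14], requiring 5 comparisons. The merge step runs in O(n) time where n is the total number of elements.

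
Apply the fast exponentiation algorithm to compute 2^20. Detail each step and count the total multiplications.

Computing 2^20 by squaring (build up from 2^1; each line after the first costs one multiplication):

2^1 = 2
2^2 = (2^1)^2 = 2^2 = 4
2^4 = (2^2)^2 = 4^2 = 16
2^5 = 2 * 2^4 = 2 * 16 = 32
2^10 = (2^5)^2 = 32^2 = 1024
2^20 = (2^10)^2 = 1024^2 = 1048576

Result: 1048576
Multiplications needed: 5 (5 lines after 2^1)

2^20 = 1048576. Using exponentiation by squaring, this requires 5 multiplications. The key idea: if the exponent is even, square the half-power; if odd, multiply by the base once.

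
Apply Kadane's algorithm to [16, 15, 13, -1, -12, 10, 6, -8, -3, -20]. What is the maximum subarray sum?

Using Kadane's algorithm on [16, 15, 13, -1, -12, 10, 6, -8, -3, -20]:

Scanning through the array:
Position 1 (value 15): max_ending_here = 31, max_so_far = 31
Position 2 (value 13): max_ending_here = 44, max_so_far = 44
Position 3 (value -1): max_ending_here = 43, max_so_far = 44
Position 4 (value -12): max_ending_here = 31, max_so_far = 44
Position 5 (value 10): max_ending_here = 41, max_so_far = 44
Position 6 (value 6): max_ending_here = 47, max_so_far = 47
Position 7 (value -8): max_ending_here = 39, max_so_far = 47
Position 8 (value -3): max_ending_here = 36, max_so_far = 47
Position 9 (value -20): max_ending_here = 16, max_so_far = 47

Maximum subarray: [16, 15, 13, -1, -12, 10, 6]
Maximum sum: 47

The maximum subarray is [16, 15, 13, -1, -12, 10, 6] with sum 47. This subarray runs from index 0 to index 6.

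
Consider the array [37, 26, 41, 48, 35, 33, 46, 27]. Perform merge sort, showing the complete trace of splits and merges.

Merge sort trace:

Split: [37, 26, 41, 48, 35, 33, 46, 27] -> [37, 26, 41, 48] and [35, 33, 46, 27]
  Split: [37, 26, 41, 48] -> [37, 26] and [41, 48]
    Split: [37, 26] -> [37] and [26]
    Merge: [37] + [26] -> [26, 37]
    Split: [41, 48] -> [41] and [48]
    Merge: [41] + [48] -> [41, 48]
  Merge: [26, 37] + [41, 48] -> [26, 37, 41, 48]
  Split: [35, 33, 46, 27] -> [35, 33] and [46, 27]
    Split: [35, 33] -> [35] and [33]
    Merge: [35] + [33] -> [33, 35]
    Split: [46, 27] -> [46] and [27]
    Merge: [46] + [27] -> [27, 46]
  Merge: [33, 35] + [27, 46] -> [27, 33, 35, 46]
Merge: [26, 37, 41, 48] + [27, 33, 35, 46] -> [26, 27, 33, 35, 37, 41, 46, 48]

Final sorted array: [26, 27, 33, 35, 37, 41, 46, 48]

The merge sort proceeds by recursively splitting the array and merging sorted halves.
After all merges, the sorted array is [26, 27, 33, 35, 37, 41, 46, 48].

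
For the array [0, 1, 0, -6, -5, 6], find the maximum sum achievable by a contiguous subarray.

Using Kadane's algorithm on [0, 1, 0, -6, -5, 6]:

Scanning through the array:
Position 1 (value 1): max_ending_here = 1, max_so_far = 1
Position 2 (value 0): max_ending_here = 1, max_so_far = 1
Position 3 (value -6): max_ending_here = -5, max_so_far = 1
Position 4 (value -5): max_ending_here = -5, max_so_far = 1
Position 5 (value 6): max_ending_here = 6, max_so_far = 6

Maximum subarray: [6]
Maximum sum: 6

The maximum subarray is [6] with sum 6. This subarray runs from index 5 to index 5.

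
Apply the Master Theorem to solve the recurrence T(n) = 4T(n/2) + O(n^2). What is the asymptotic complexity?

Master Theorem for T(n) = 4T(n/2) + O(n^2):

a = 4, b = 2, c = 2
log_b(a) = log_2(4) = 2.0000

Case 2: c = 2 = log_2(4) = 2.0000
T(n) = O(n^2 log n) = O(n^2 log n)

For T(n) = 4T(n/2) + O(n^2): log_2(4) = 2.0000. This is Case 2 of the Master Theorem (c = log_b(a), equal work at all levels), giving O(n^2 log n).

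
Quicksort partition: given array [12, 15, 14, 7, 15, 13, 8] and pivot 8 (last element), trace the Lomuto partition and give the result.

Lomuto partition with pivot = 8:

Initial array: [12, 15, 14, 7, 15, 13, 8]

arr[0]=12 > 8: no swap
arr[1]=15 > 8: no swap
arr[2]=14 > 8: no swap
arr[3]=7 <= 8: swap with position 0, array becomes [7, 15, 14, 12, 15, 13, 8]
arr[4]=15 > 8: no swap
arr[5]=13 > 8: no swap

Place pivot at position 1: [7, 8, 14, 12, 15, 13, 15]
Pivot position: 1

After partitioning with pivot 8, the array becomes [7, 8, 14, 12, 15, 13, 15]. The pivot is placed at index 1. All elements to the left of the pivot are <= 8, and all elements to the right are > 8.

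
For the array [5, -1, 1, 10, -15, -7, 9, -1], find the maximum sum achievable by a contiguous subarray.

Using Kadane's algorithm on [5, -1, 1, 10, -15, -7, 9, -1]:

Scanning through the array:
Position 1 (value -1): max_ending_here = 4, max_so_far = 5
Position 2 (value 1): max_ending_here = 5, max_so_far = 5
Position 3 (value 10): max_ending_here = 15, max_so_far = 15
Position 4 (value -15): max_ending_here = 0, max_so_far = 15
Position 5 (value -7): max_ending_here = -7, max_so_far = 15
Position 6 (value 9): max_ending_here = 9, max_so_far = 15
Position 7 (value -1): max_ending_here = 8, max_so_far = 15

Maximum subarray: [5, -1, 1, 10]
Maximum sum: 15

The maximum subarray is [5, -1, 1, 10] with sum 15. This subarray runs from index 0 to index 3.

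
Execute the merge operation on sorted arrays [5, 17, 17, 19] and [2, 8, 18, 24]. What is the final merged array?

Merging process:

Compare 5 vs 2: take 2 from right. Merged: [2]
Compare 5 vs 8: take 5 from left. Merged: [2, 5]
Compare 17 vs 8: take 8 from right. Merged: [2, 5, 8]
Compare 17 vs 18: take 17 from left. Merged: [2, 5, 8, 17]
Compare 17 vs 18: take 17 from left. Merged: [2, 5, 8, 17, 17]
Compare 19 vs 18: take 18 from right. Merged: [2, 5, 8, 17, 17, 18]
Compare 19 vs 24: take 19 from left. Merged: [2, 5, 8, 17, 17, 18, 19]
Append remaining from right: [24]. Merged: [2, 5, 8, 17, 17, 18, 19, 24]

Final merged array: [2, 5, 8, 17, 17, 18, 19, 24]
Total comparisons: 7

The merged array is [2, 5, 8, 17, 17, 18, 19, 24], requiring 7 comparisons. The merge step runs in O(n) time where n is the total number of elements.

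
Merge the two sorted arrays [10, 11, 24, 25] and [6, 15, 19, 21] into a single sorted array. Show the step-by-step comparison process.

Merging process:

Compare 10 vs 6: take 6 from right. Merged: [6]
Compare 10 vs 15: take 10 from left. Merged: [6, 10]
Compare 11 vs 15: take 11 from left. Merged: [6, 10, 11]
Compare 24 vs 15: take 15 from right. Merged: [6, 10, 11, 15]
Compare 24 vs 19: take 19 from right. Merged: [6, 10, 11, 15, 19]
Compare 24 vs 21: take 21 from right. Merged: [6, 10, 11, 15, 19, 21]
Append remaining from left: [24, 25]. Merged: [6, 10, 11, 15, 19, 21, 24, 25]

Final merged array: [6, 10, 11, 15, 19, 21, 24, 25]
Total comparisons: 6

The merged array is [6, 10, 11, 15, 19, 21, 24, 25], requiring 6 comparisons. The merge step runs in O(n) time where n is the total number of elements.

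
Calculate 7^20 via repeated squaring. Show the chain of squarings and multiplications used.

Computing 7^20 by squaring (build up from 7^1; each line after the first costs one multiplication):

7^1 = 7
7^2 = (7^1)^2 = 7^2 = 49
7^4 = (7^2)^2 = 49^2 = 2401
7^5 = 7 * 7^4 = 7 * 2401 = 16807
7^10 = (7^5)^2 = 16807^2 = 282475249
7^20 = (7^10)^2 = 282475249^2 = 79792266297612001

Result: 79792266297612001
Multiplications needed: 5 (5 lines after 7^1)

7^20 = 79792266297612001. Using exponentiation by squaring, this requires 5 multiplications. The key idea: if the exponent is even, square the half-power; if odd, multiply by the base once.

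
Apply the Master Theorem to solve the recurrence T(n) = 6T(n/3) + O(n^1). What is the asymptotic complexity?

Master Theorem for T(n) = 6T(n/3) + O(n^1):

a = 6, b = 3, c = 1
log_b(a) = log_3(6) = 1.6309

Case 1: c = 1 < log_3(6) = 1.6309
T(n) = O(n^(log_3 6))

For T(n) = 6T(n/3) + O(n^1): log_3(6) = 1.6309. This is Case 1 of the Master Theorem (c < log_b(a), work dominated by leaves), giving O(n^(log_3 6)).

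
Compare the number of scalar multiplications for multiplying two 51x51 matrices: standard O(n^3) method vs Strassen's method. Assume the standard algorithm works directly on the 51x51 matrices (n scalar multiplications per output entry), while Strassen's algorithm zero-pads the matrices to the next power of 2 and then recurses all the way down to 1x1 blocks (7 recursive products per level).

Matrix multiplication for 51x51 matrices:

Strassen's algorithm requires power-of-2 dimensions. Pad 51x51 to 64x64 (next power of 2).

Standard algorithm: 51^3 = 132651 multiplications
Strassen's algorithm: 7^(log2(64)) = 7^6 = 117649 multiplications
Savings: 132651 - 117649 = 15002 multiplications

Standard: 132651 multiplications (51^3). Strassen: 117649 multiplications (7^6, after padding to 64x64). Strassen reduces 8 recursive multiplications to 7 at each level.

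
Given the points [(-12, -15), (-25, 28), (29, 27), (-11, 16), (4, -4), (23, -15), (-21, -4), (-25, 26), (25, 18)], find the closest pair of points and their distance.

Computing all pairwise distances among 9 points:

d((-12, -15), (-25, 28)) = 44.9222
d((-12, -15), (29, 27)) = 58.6941
d((-12, -15), (-11, 16)) = 31.0161
d((-12, -15), (4, -4)) = 19.4165
d((-12, -15), (23, -15)) = 35.0
d((-12, -15), (-21, -4)) = 14.2127
d((-12, -15), (-25, 26)) = 43.0116
d((-12, -15), (25, 18)) = 49.5782
d((-25, 28), (29, 27)) = 54.0093
d((-25, 28), (-11, 16)) = 18.4391
d((-25, 28), (4, -4)) = 43.1856
d((-25, 28), (23, -15)) = 64.4438
d((-25, 28), (-21, -4)) = 32.249
d((-25, 28), (-25, 26)) = 2.0 <-- minimum
d((-25, 28), (25, 18)) = 50.9902
d((29, 27), (-11, 16)) = 41.4849
d((29, 27), (4, -4)) = 39.8246
d((29, 27), (23, -15)) = 42.4264
d((29, 27), (-21, -4)) = 58.8303
d((29, 27), (-25, 26)) = 54.0093
d((29, 27), (25, 18)) = 9.8489
d((-11, 16), (4, -4)) = 25.0
d((-11, 16), (23, -15)) = 46.0109
d((-11, 16), (-21, -4)) = 22.3607
d((-11, 16), (-25, 26)) = 17.2047
d((-11, 16), (25, 18)) = 36.0555
d((4, -4), (23, -15)) = 21.9545
d((4, -4), (-21, -4)) = 25.0
d((4, -4), (-25, 26)) = 41.7253
d((4, -4), (25, 18)) = 30.4138
d((23, -15), (-21, -4)) = 45.3542
d((23, -15), (-25, 26)) = 63.1269
d((23, -15), (25, 18)) = 33.0606
d((-21, -4), (-25, 26)) = 30.2655
d((-21, -4), (25, 18)) = 50.9902
d((-25, 26), (25, 18)) = 50.636

Closest pair: (-25, 28) and (-25, 26) with distance 2.0

The closest pair is (-25, 28) and (-25, 26) with Euclidean distance 2.0. For 9 points, brute-force pairwise comparison is shown above. For large n, the divide-and-conquer algorithm (sort by x, recurse on halves, check the dividing strip) achieves O(n log n).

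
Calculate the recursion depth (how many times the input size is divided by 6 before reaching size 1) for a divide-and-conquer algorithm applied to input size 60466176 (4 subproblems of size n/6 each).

For divide and conquer with division factor 6:

Problem sizes at each level:
Level 0: 60466176
Level 1: 10077696
Level 2: 1679616
Level 3: 279936
Level 4: 46656
Level 5: 7776
Level 6: 1296
Level 7: 216
Level 8: 36
Level 9: 6
Level 10: 1

The root is level 0 and the size-1 base case is level 10 (the tree spans levels 0 through 10, i.e. 11 levels counting the root), so the depth is the number of divisions: log_6(60466176) = 10

The recursion tree depth is log_6(60466176) = 10. At each level, the problem size is divided by 6, so it takes 10 divisions to reduce to a base case of size 1. The algorithm makes 4 recursive calls at each level.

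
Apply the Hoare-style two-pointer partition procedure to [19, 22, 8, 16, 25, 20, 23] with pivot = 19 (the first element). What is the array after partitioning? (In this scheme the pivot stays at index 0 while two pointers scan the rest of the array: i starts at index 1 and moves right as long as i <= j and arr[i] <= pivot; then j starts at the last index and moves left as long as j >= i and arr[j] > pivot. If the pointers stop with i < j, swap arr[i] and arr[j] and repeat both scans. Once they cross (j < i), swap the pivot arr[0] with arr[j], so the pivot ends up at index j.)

Hoare-style two-pointer partition with pivot = 19:

Initial array: [19, 22, 8, 16, 25, 20, 23]

Pointers start at i = 1, j = 6.
i stops at index 1 (arr[1]=22 > 19), j stops at index 3 (arr[3]=16 <= 19): swap arr[1] and arr[3], array becomes [19, 16, 8, 22, 25, 20, 23]
i ends at 3, j ends at 2: the pointers have crossed (j < i), so scanning stops.

Swap pivot arr[0] with arr[2] to place pivot at position 2: [8, 16, 19, 22, 25, 20, 23]
Pivot position: 2

After partitioning with pivot 19, the array becomes [8, 16, 19, 22, 25, 20, 23]. The pivot is placed at index 2. All elements to the left of the pivot are <= 19, and all elements to the right are > 19.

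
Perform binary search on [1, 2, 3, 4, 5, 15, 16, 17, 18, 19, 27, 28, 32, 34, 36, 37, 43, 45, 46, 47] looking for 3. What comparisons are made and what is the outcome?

Binary search for 3 in [1, 2, 3, 4, 5, 15, 16, 17, 18, 19, 27, 28, 32, 34, 36, 37, 43, 45, 46, 47]:

lo=0, hi=19, mid=9, arr[mid]=19 -> 19 > 3, search left half
lo=0, hi=8, mid=4, arr[mid]=5 -> 5 > 3, search left half
lo=0, hi=3, mid=1, arr[mid]=2 -> 2 < 3, search right half
lo=2, hi=3, mid=2, arr[mid]=3 -> Found target at index 2!

Binary search finds 3 at index 2 after 4 comparisons. The search repeatedly halves the search space by comparing with the middle element.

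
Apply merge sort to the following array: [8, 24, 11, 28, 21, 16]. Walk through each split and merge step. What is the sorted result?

Merge sort trace:

Split: [8, 24, 11, 28, 21, 16] -> [8, 24, 11] and [28, 21, 16]
  Split: [8, 24, 11] -> [8] and [24, 11]
    Split: [24, 11] -> [24] and [11]
    Merge: [24] + [11] -> [11, 24]
  Merge: [8] + [11, 24] -> [8, 11, 24]
  Split: [28, 21, 16] -> [28] and [21, 16]
    Split: [21, 16] -> [21] and [16]
    Merge: [21] + [16] -> [16, 21]
  Merge: [28] + [16, 21] -> [16, 21, 28]
Merge: [8, 11, 24] + [16, 21, 28] -> [8, 11, 16, 21, 24, 28]

Final sorted array: [8, 11, 16, 21, 24, 28]

The merge sort proceeds by recursively splitting the array and merging sorted halves.
After all merges, the sorted array is [8, 11, 16, 21, 24, 28].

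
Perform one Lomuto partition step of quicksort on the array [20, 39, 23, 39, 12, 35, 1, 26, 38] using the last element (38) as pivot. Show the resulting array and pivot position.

Lomuto partition with pivot = 38:

Initial array: [20, 39, 23, 39, 12, 35, 1, 26, 38]

arr[0]=20 <= 38: swap with position 0, array becomes [20, 39, 23, 39, 12, 35, 1, 26, 38]
arr[1]=39 > 38: no swap
arr[2]=23 <= 38: swap with position 1, array becomes [20, 23, 39, 39, 12, 35, 1, 26, 38]
arr[3]=39 > 38: no swap
arr[4]=12 <= 38: swap with position 2, array becomes [20, 23, 12, 39, 39, 35, 1, 26, 38]
arr[5]=35 <= 38: swap with position 3, array becomes [20, 23, 12, 35, 39, 39, 1, 26, 38]
arr[6]=1 <= 38: swap with position 4, array becomes [20, 23, 12, 35, 1, 39, 39, 26, 38]
arr[7]=26 <= 38: swap with position 5, array becomes [20, 23, 12, 35, 1, 26, 39, 39, 38]

Place pivot at position 6: [20, 23, 12, 35, 1, 26, 38, 39, 39]
Pivot position: 6

After partitioning with pivot 38, the array becomes [20, 23, 12, 35, 1, 26, 38, 39, 39]. The pivot is placed at index 6. All elements to the left of the pivot are <= 38, and all elements to the right are > 38.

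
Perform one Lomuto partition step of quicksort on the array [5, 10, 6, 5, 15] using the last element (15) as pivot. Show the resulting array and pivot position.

Lomuto partition with pivot = 15:

Initial array: [5, 10, 6, 5, 15]

arr[0]=5 <= 15: swap with position 0, array becomes [5, 10, 6, 5, 15]
arr[1]=10 <= 15: swap with position 1, array becomes [5, 10, 6, 5, 15]
arr[2]=6 <= 15: swap with position 2, array becomes [5, 10, 6, 5, 15]
arr[3]=5 <= 15: swap with position 3, array becomes [5, 10, 6, 5, 15]

Place pivot at position 4: [5, 10, 6, 5, 15]
Pivot position: 4

After partitioning with pivot 15, the array becomes [5, 10, 6, 5, 15]. The pivot is placed at index 4. All elements to the left of the pivot are <= 15, and all elements to the right are > 15.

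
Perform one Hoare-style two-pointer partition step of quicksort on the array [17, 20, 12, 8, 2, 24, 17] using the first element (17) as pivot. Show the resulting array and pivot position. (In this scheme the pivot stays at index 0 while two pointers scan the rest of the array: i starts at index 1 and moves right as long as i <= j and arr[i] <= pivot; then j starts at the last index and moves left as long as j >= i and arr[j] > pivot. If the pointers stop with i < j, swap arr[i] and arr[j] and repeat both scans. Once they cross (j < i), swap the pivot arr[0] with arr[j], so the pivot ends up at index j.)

Hoare-style two-pointer partition with pivot = 17:

Initial array: [17, 20, 12, 8, 2, 24, 17]

Pointers start at i = 1, j = 6.
i stops at index 1 (arr[1]=20 > 17), j stops at index 6 (arr[6]=17 <= 17): swap arr[1] and arr[6], array becomes [17, 17, 12, 8, 2, 24, 20]
i ends at 5, j ends at 4: the pointers have crossed (j < i), so scanning stops.

Swap pivot arr[0] with arr[4] to place pivot at position 4: [2, 17, 12, 8, 17, 24, 20]
Pivot position: 4

After partitioning with pivot 17, the array becomes [2, 17, 12, 8, 17, 24, 20]. The pivot is placed at index 4. All elements to the left of the pivot are <= 17, and all elements to the right are > 17.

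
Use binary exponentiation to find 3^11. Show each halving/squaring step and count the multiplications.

Computing 3^11 by squaring (build up from 3^1; each line after the first costs one multiplication):

3^1 = 3
3^2 = (3^1)^2 = 3^2 = 9
3^4 = (3^2)^2 = 9^2 = 81
3^5 = 3 * 3^4 = 3 * 81 = 243
3^10 = (3^5)^2 = 243^2 = 59049
3^11 = 3 * 3^10 = 3 * 59049 = 177147

Result: 177147
Multiplications needed: 5 (5 lines after 3^1)

3^11 = 177147. Using exponentiation by squaring, this requires 5 multiplications. The key idea: if the exponent is even, square the half-power; if odd, multiply by the base once.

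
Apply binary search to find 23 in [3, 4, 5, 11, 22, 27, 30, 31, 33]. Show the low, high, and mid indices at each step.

Binary search for 23 in [3, 4, 5, 11, 22, 27, 30, 31, 33]:

lo=0, hi=8, mid=4, arr[mid]=22 -> 22 < 23, search right half
lo=5, hi=8, mid=6, arr[mid]=30 -> 30 > 23, search left half
lo=5, hi=5, mid=5, arr[mid]=27 -> 27 > 23, search left half
lo=5 > hi=4, target 23 not found

Binary search determines that 23 is not in the array after 3 comparisons. The search space was exhausted without finding the target.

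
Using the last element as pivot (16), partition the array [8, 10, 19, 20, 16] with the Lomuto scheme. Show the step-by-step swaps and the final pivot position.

Lomuto partition with pivot = 16:

Initial array: [8, 10, 19, 20, 16]

arr[0]=8 <= 16: swap with position 0, array becomes [8, 10, 19, 20, 16]
arr[1]=10 <= 16: swap with position 1, array becomes [8, 10, 19, 20, 16]
arr[2]=19 > 16: no swap
arr[3]=20 > 16: no swap

Place pivot at position 2: [8, 10, 16, 20, 19]
Pivot position: 2

After partitioning with pivot 16, the array becomes [8, 10, 16, 20, 19]. The pivot is placed at index 2. All elements to the left of the pivot are <= 16, and all elements to the right are > 16.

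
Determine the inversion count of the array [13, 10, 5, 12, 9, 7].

Finding inversions in [13, 10, 5, 12, 9, 7]:

(0, 1): arr[0]=13 > arr[1]=10
(0, 2): arr[0]=13 > arr[2]=5
(0, 3): arr[0]=13 > arr[3]=12
(0, 4): arr[0]=13 > arr[4]=9
(0, 5): arr[0]=13 > arr[5]=7
(1, 2): arr[1]=10 > arr[2]=5
(1, 4): arr[1]=10 > arr[4]=9
(1, 5): arr[1]=10 > arr[5]=7
(3, 4): arr[3]=12 > arr[4]=9
(3, 5): arr[3]=12 > arr[5]=7
(4, 5): arr[4]=9 > arr[5]=7

Total inversions: 11

The array has 11 inversion(s): (0,1), (0,2), (0,3), (0,4), (0,5), (1,2), (1,4), (1,5), (3,4), (3,5), (4,5). Each pair (i,j) satisfies i < j and arr[i] > arr[j].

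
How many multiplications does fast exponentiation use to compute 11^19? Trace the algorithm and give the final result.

Computing 11^19 by squaring (build up from 11^1; each line after the first costs one multiplication):

11^1 = 11
11^2 = (11^1)^2 = 11^2 = 121
11^4 = (11^2)^2 = 121^2 = 14641
11^8 = (11^4)^2 = 14641^2 = 214358881
11^9 = 11 * 11^8 = 11 * 214358881 = 2357947691
11^18 = (11^9)^2 = 2357947691^2 = 5559917313492231481
11^19 = 11 * 11^18 = 11 * 5559917313492231481 = 61159090448414546291

Result: 61159090448414546291
Multiplications needed: 6 (6 lines after 11^1)

11^19 = 61159090448414546291. Using exponentiation by squaring, this requires 6 multiplications. The key idea: if the exponent is even, square the half-power; if odd, multiply by the base once.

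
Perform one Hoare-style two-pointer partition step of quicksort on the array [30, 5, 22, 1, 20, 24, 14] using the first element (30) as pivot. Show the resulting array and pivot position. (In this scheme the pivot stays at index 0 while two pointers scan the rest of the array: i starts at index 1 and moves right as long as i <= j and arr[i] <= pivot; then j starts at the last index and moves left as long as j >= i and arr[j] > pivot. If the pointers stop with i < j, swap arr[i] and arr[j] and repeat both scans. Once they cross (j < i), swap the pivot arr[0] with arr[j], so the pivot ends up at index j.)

Hoare-style two-pointer partition with pivot = 30:

Initial array: [30, 5, 22, 1, 20, 24, 14]

Pointers start at i = 1, j = 6.
i ends at 7, j ends at 6: the pointers have crossed (j < i), so scanning stops.

Swap pivot arr[0] with arr[6] to place pivot at position 6: [14, 5, 22, 1, 20, 24, 30]
Pivot position: 6

After partitioning with pivot 30, the array becomes [14, 5, 22, 1, 20, 24, 30]. The pivot is placed at index 6. All elements to the left of the pivot are <= 30, and all elements to the right are > 30.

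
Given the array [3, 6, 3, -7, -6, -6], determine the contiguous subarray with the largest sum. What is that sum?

Using Kadane's algorithm on [3, 6, 3, -7, -6, -6]:

Scanning through the array:
Position 1 (value 6): max_ending_here = 9, max_so_far = 9
Position 2 (value 3): max_ending_here = 12, max_so_far = 12
Position 3 (value -7): max_ending_here = 5, max_so_far = 12
Position 4 (value -6): max_ending_here = -1, max_so_far = 12
Position 5 (value -6): max_ending_here = -6, max_so_far = 12

Maximum subarray: [3, 6, 3]
Maximum sum: 12

The maximum subarray is [3, 6, 3] with sum 12. This subarray runs from index 0 to index 2.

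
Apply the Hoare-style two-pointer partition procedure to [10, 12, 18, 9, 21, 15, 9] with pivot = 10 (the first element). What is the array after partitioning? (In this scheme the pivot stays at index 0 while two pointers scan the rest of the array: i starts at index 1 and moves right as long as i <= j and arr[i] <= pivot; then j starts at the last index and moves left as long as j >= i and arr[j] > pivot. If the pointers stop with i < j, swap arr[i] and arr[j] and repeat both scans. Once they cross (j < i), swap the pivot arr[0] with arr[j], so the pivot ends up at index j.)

Hoare-style two-pointer partition with pivot = 10:

Initial array: [10, 12, 18, 9, 21, 15, 9]

Pointers start at i = 1, j = 6.
i stops at index 1 (arr[1]=12 > 10), j stops at index 6 (arr[6]=9 <= 10): swap arr[1] and arr[6], array becomes [10, 9, 18, 9, 21, 15, 12]
i stops at index 2 (arr[2]=18 > 10), j stops at index 3 (arr[3]=9 <= 10): swap arr[2] and arr[3], array becomes [10, 9, 9, 18, 21, 15, 12]
i ends at 3, j ends at 2: the pointers have crossed (j < i), so scanning stops.

Swap pivot arr[0] with arr[2] to place pivot at position 2: [9, 9, 10, 18, 21, 15, 12]
Pivot position: 2

After partitioning with pivot 10, the array becomes [9, 9, 10, 18, 21, 15, 12]. The pivot is placed at index 2. All elements to the left of the pivot are <= 10, and all elements to the right are > 10.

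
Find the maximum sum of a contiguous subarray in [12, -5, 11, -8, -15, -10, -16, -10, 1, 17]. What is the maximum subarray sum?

Using Kadane's algorithm on [12, -5, 11, -8, -15, -10, -16, -10, 1, 17]:

Scanning through the array:
Position 1 (value -5): max_ending_here = 7, max_so_far = 12
Position 2 (value 11): max_ending_here = 18, max_so_far = 18
Position 3 (value -8): max_ending_here = 10, max_so_far = 18
Position 4 (value -15): max_ending_here = -5, max_so_far = 18
Position 5 (value -10): max_ending_here = -10, max_so_far = 18
Position 6 (value -16): max_ending_here = -16, max_so_far = 18
Position 7 (value -10): max_ending_here = -10, max_so_far = 18
Position 8 (value 1): max_ending_here = 1, max_so_far = 18
Position 9 (value 17): max_ending_here = 18, max_so_far = 18

Maximum subarray: [12, -5, 11]
Maximum sum: 18

The maximum subarray is [12, -5, 11] with sum 18. This subarray runs from index 0 to index 2.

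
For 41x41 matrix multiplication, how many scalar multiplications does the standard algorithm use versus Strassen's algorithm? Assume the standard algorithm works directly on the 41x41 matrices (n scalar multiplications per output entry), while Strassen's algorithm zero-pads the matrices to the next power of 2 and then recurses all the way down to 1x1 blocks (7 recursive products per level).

Matrix multiplication for 41x41 matrices:

Strassen's algorithm requires power-of-2 dimensions. Pad 41x41 to 64x64 (next power of 2).

Standard algorithm: 41^3 = 68921 multiplications
Strassen's algorithm: 7^(log2(64)) = 7^6 = 117649 multiplications
Difference: 68921 - 117649 = -48728 (Strassen uses MORE here due to padding overhead — for small or just-over-power-of-2 n, padding can outweigh the per-level savings)

Standard: 68921 multiplications (41^3). Strassen: 117649 multiplications (7^6, after padding to 64x64). Strassen reduces 8 recursive multiplications to 7 at each level.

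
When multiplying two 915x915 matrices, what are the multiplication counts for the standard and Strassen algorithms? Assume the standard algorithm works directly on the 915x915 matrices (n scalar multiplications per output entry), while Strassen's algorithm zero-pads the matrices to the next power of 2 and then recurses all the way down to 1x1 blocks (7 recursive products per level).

Matrix multiplication for 915x915 matrices:

Strassen's algorithm requires power-of-2 dimensions. Pad 915x915 to 1024x1024 (next power of 2).

Standard algorithm: 915^3 = 766060875 multiplications
Strassen's algorithm: 7^(log2(1024)) = 7^10 = 282475249 multiplications
Savings: 766060875 - 282475249 = 483585626 multiplications

Standard: 766060875 multiplications (915^3). Strassen: 282475249 multiplications (7^10, after padding to 1024x1024). Strassen reduces 8 recursive multiplications to 7 at each level.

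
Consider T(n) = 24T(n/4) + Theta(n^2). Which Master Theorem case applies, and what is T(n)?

Master Theorem for T(n) = 24T(n/4) + O(n^2):

a = 24, b = 4, c = 2
log_b(a) = log_4(24) = 2.2925

Case 1: c = 2 < log_4(24) = 2.2925
T(n) = O(n^(log_4 24))

For T(n) = 24T(n/4) + O(n^2): log_4(24) = 2.2925. This is Case 1 of the Master Theorem (c < log_b(a), work dominated by leaves), giving O(n^(log_4 24)).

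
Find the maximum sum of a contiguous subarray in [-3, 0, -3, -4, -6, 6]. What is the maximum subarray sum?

Using Kadane's algorithm on [-3, 0, -3, -4, -6, 6]:

Scanning through the array:
Position 1 (value 0): max_ending_here = 0, max_so_far = 0
Position 2 (value -3): max_ending_here = -3, max_so_far = 0
Position 3 (value -4): max_ending_here = -4, max_so_far = 0
Position 4 (value -6): max_ending_here = -6, max_so_far = 0
Position 5 (value 6): max_ending_here = 6, max_so_far = 6

Maximum subarray: [6]
Maximum sum: 6

The maximum subarray is [6] with sum 6. This subarray runs from index 5 to index 5.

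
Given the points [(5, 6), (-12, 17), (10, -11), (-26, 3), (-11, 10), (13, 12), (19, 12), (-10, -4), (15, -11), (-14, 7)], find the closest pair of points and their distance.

Computing all pairwise distances among 10 points:

d((5, 6), (-12, 17)) = 20.2485
d((5, 6), (10, -11)) = 17.72
d((5, 6), (-26, 3)) = 31.1448
d((5, 6), (-11, 10)) = 16.4924
d((5, 6), (13, 12)) = 10.0
d((5, 6), (19, 12)) = 15.2315
d((5, 6), (-10, -4)) = 18.0278
d((5, 6), (15, -11)) = 19.7231
d((5, 6), (-14, 7)) = 19.0263
d((-12, 17), (10, -11)) = 35.609
d((-12, 17), (-26, 3)) = 19.799
d((-12, 17), (-11, 10)) = 7.0711
d((-12, 17), (13, 12)) = 25.4951
d((-12, 17), (19, 12)) = 31.4006
d((-12, 17), (-10, -4)) = 21.095
d((-12, 17), (15, -11)) = 38.8973
d((-12, 17), (-14, 7)) = 10.198
d((10, -11), (-26, 3)) = 38.6264
d((10, -11), (-11, 10)) = 29.6985
d((10, -11), (13, 12)) = 23.1948
d((10, -11), (19, 12)) = 24.6982
d((10, -11), (-10, -4)) = 21.1896
d((10, -11), (15, -11)) = 5.0
d((10, -11), (-14, 7)) = 30.0
d((-26, 3), (-11, 10)) = 16.5529
d((-26, 3), (13, 12)) = 40.025
d((-26, 3), (19, 12)) = 45.8912
d((-26, 3), (-10, -4)) = 17.4642
d((-26, 3), (15, -11)) = 43.3244
d((-26, 3), (-14, 7)) = 12.6491
d((-11, 10), (13, 12)) = 24.0832
d((-11, 10), (19, 12)) = 30.0666
d((-11, 10), (-10, -4)) = 14.0357
d((-11, 10), (15, -11)) = 33.4215
d((-11, 10), (-14, 7)) = 4.2426 <-- minimum
d((13, 12), (19, 12)) = 6.0
d((13, 12), (-10, -4)) = 28.0179
d((13, 12), (15, -11)) = 23.0868
d((13, 12), (-14, 7)) = 27.4591
d((19, 12), (-10, -4)) = 33.121
d((19, 12), (15, -11)) = 23.3452
d((19, 12), (-14, 7)) = 33.3766
d((-10, -4), (15, -11)) = 25.9615
d((-10, -4), (-14, 7)) = 11.7047
d((15, -11), (-14, 7)) = 34.1321

Closest pair: (-11, 10) and (-14, 7) with distance 4.2426

The closest pair is (-11, 10) and (-14, 7) with Euclidean distance 4.2426. For 10 points, brute-force pairwise comparison is shown above. For large n, the divide-and-conquer algorithm (sort by x, recurse on halves, check the dividing strip) achieves O(n log n).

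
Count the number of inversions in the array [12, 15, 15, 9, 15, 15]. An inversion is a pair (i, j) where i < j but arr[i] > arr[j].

Finding inversions in [12, 15, 15, 9, 15, 15]:

(0, 3): arr[0]=12 > arr[3]=9
(1, 3): arr[1]=15 > arr[3]=9
(2, 3): arr[2]=15 > arr[3]=9

Total inversions: 3

The array has 3 inversion(s): (0,3), (1,3), (2,3). Each pair (i,j) satisfies i < j and arr[i] > arr[j].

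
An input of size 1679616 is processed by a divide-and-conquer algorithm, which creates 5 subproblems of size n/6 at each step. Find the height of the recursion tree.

For divide and conquer with division factor 6:

Problem sizes at each level:
Level 0: 1679616
Level 1: 279936
Level 2: 46656
Level 3: 7776
Level 4: 1296
Level 5: 216
Level 6: 36
Level 7: 6
Level 8: 1

The root is level 0 and the size-1 base case is level 8 (the tree spans levels 0 through 8, i.e. 9 levels counting the root), so the depth is the number of divisions: log_6(1679616) = 8

The recursion tree depth is log_6(1679616) = 8. At each level, the problem size is divided by 6, so it takes 8 divisions to reduce to a base case of size 1. The algorithm makes 5 recursive calls at each level.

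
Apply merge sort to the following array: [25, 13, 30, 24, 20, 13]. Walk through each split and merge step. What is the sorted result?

Merge sort trace:

Split: [25, 13, 30, 24, 20, 13] -> [25, 13, 30] and [24, 20, 13]
  Split: [25, 13, 30] -> [25] and [13, 30]
    Split: [13, 30] -> [13] and [30]
    Merge: [13] + [30] -> [13, 30]
  Merge: [25] + [13, 30] -> [13, 25, 30]
  Split: [24, 20, 13] -> [24] and [20, 13]
    Split: [20, 13] -> [20] and [13]
    Merge: [20] + [13] -> [13, 20]
  Merge: [24] + [13, 20] -> [13, 20, 24]
Merge: [13, 25, 30] + [13, 20, 24] -> [13, 13, 20, 24, 25, 30]

Final sorted array: [13, 13, 20, 24, 25, 30]

The merge sort proceeds by recursively splitting the array and merging sorted halves.
After all merges, the sorted array is [13, 13, 20, 24, 25, 30].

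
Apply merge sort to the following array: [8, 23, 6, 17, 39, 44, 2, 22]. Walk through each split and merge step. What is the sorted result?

Merge sort trace:

Split: [8, 23, 6, 17, 39, 44, 2, 22] -> [8, 23, 6, 17] and [39, 44, 2, 22]
  Split: [8, 23, 6, 17] -> [8, 23] and [6, 17]
    Split: [8, 23] -> [8] and [23]
    Merge: [8] + [23] -> [8, 23]
    Split: [6, 17] -> [6] and [17]
    Merge: [6] + [17] -> [6, 17]
  Merge: [8, 23] + [6, 17] -> [6, 8, 17, 23]
  Split: [39, 44, 2, 22] -> [39, 44] and [2, 22]
    Split: [39, 44] -> [39] and [44]
    Merge: [39] + [44] -> [39, 44]
    Split: [2, 22] -> [2] and [22]
    Merge: [2] + [22] -> [2, 22]
  Merge: [39, 44] + [2, 22] -> [2, 22, 39, 44]
Merge: [6, 8, 17, 23] + [2, 22, 39, 44] -> [2, 6, 8, 17, 22, 23, 39, 44]

Final sorted array: [2, 6, 8, 17, 22, 23, 39, 44]

The merge sort proceeds by recursively splitting the array and merging sorted halves.
After all merges, the sorted array is [2, 6, 8, 17, 22, 23, 39, 44].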